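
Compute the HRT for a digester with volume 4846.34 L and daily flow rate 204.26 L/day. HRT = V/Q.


HRT = V / Q
= 4846.34 / 204.26
= 23.7263 days

23.7263 days


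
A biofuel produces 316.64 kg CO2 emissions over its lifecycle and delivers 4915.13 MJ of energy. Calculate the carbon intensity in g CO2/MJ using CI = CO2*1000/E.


CI = CO2 * 1000 / E
= 316.64 * 1000 / 4915.13
= 64.4215 g CO2/MJ

64.4215 g CO2/MJ


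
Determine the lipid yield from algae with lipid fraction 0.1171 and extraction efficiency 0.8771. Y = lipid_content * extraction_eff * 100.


Y = lipid_content * extraction_eff * 100
= 0.1171 * 0.8771 * 100
= 10.2708%

10.2708%


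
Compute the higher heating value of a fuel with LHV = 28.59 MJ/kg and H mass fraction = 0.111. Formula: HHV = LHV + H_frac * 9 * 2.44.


HHV = LHV + H_frac * 9 * 2.44
= 28.59 + 0.111 * 9 * 2.44
= 31.0276 MJ/kg

31.0276 MJ/kg


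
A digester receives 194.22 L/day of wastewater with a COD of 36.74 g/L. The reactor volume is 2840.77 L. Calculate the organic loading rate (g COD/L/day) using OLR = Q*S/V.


OLR = Q * S / V
= 194.22 * 36.74 / 2840.77
= 2.5119 g/L/day

2.5119 g/L/day


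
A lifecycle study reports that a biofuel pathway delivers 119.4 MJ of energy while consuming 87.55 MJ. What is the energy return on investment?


EROI = E_out / E_in
= 119.4 / 87.55
= 1.3638

1.3638


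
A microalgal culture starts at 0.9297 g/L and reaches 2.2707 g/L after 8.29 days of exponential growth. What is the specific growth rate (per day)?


mu = ln(X2/X1) / dt
= ln(2.2707/0.9297) / 8.29
= 0.1077 per day

0.1077 per day


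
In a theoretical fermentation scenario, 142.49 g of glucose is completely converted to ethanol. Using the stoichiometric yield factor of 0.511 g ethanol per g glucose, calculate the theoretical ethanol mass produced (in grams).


Theoretical ethanol yield: m_EtOH = 0.511 * m_glucose
m_EtOH = 0.511 * 142.49 = 72.8124 g

72.8124 g


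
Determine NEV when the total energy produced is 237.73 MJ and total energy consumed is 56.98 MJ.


NEV = E_out - E_in
= 237.73 - 56.98
= 180.7500 MJ

180.7500 MJ


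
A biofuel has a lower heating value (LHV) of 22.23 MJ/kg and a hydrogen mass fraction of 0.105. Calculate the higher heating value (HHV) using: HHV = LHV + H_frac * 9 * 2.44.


HHV = LHV + H_frac * 9 * 2.44
= 22.23 + 0.105 * 9 * 2.44
= 24.5358 MJ/kg

24.5358 MJ/kg


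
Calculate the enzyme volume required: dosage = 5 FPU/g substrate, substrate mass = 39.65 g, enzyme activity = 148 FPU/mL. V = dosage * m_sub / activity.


V = dosage * m_sub / activity
V = 5 * 39.65 / 148
V = 1.3395 mL

1.3395 mL


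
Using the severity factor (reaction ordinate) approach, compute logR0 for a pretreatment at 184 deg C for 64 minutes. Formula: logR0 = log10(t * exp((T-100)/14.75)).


logR0 = log10(t * exp((T - 100) / 14.75))
= log10(64 * exp((184 - 100) / 14.75))
= 4.2795

4.2795


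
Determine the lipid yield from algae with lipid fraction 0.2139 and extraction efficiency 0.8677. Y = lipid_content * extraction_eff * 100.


Y = lipid_content * extraction_eff * 100
= 0.2139 * 0.8677 * 100
= 18.5601%

18.5601%


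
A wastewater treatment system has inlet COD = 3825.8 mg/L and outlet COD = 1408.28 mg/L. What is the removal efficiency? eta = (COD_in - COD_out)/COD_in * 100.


eta = (COD_in - COD_out) / COD_in * 100
= (3825.8 - 1408.28) / 3825.8 * 100
= 63.1899%

63.1899%


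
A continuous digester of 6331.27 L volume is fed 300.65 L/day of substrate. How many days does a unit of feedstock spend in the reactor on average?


HRT = V / Q
= 6331.27 / 300.65
= 21.0586 days

21.0586 days


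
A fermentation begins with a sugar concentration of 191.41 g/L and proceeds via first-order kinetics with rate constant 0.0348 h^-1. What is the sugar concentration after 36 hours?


S = S0 * exp(-k * t)
S = 191.41 * exp(-0.0348 * 36)
S = 54.6865 g/L

54.6865 g/L


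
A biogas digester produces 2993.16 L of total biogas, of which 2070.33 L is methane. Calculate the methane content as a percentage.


CH4% = V_CH4 / V_total * 100
= 2070.33 / 2993.16 * 100
= 69.1687%

69.1687%


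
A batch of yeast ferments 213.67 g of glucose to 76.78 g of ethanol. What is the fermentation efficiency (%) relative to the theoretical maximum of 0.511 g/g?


Fermentation efficiency = (actual / (0.511 * glucose)) * 100
= (76.78 / (0.511 * 213.67)) * 100
= 70.3208%

70.3208%


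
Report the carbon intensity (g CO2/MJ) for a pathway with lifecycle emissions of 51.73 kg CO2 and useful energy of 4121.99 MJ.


CI = CO2 * 1000 / E
= 51.73 * 1000 / 4121.99
= 12.5498 g CO2/MJ

12.5498 g CO2/MJ


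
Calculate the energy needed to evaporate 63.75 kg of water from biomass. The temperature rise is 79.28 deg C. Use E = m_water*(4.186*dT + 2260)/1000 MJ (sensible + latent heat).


E = m_water * (4.186 * dT + 2260) / 1000
= 63.75 * (4.186 * 79.28 + 2260) / 1000
= 165.2315 MJ

165.2315 MJ


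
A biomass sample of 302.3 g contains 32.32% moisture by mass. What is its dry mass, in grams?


Wd = Ww * (1 - MC/100)
= 302.3 * (1 - 32.32/100)
= 204.5966 g

204.5966 g


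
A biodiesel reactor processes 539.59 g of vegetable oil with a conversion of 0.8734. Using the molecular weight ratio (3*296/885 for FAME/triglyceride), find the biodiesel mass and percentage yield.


m_FAME = oil * conv * (3 * 296 / 885) = oil * conv * (888/885)
= 539.59 * 0.8734 * 888 / 885
= 472.8755 g
Y = m_FAME / oil * 100 = conv * (888/885) * 100
= 0.8734 * 888 / 885 * 100
= 87.64%

472.8755 g FAME; Y = 87.64%


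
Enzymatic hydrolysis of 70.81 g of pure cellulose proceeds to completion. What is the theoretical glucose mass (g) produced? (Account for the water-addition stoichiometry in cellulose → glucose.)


glucose = cellulose * 180/162
= 70.81 * 180/162
= 78.6778 g

78.6778 g


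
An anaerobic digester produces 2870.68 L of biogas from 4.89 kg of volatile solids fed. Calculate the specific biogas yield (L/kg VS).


Y = V / VS
= 2870.68 / 4.89
= 587.0511 L/kg VS

587.0511 L/kg VS


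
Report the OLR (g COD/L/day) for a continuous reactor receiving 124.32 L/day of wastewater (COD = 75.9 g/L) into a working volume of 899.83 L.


OLR = Q * S / V
= 124.32 * 75.9 / 899.83
= 10.4863 g/L/day

10.4863 g/L/day


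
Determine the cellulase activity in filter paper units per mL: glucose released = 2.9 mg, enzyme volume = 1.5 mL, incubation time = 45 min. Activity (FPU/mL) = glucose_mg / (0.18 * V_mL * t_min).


Activity = glucose_mg / (0.18 mg/umol * V_mL * t_min)
= 2.9 / (0.18 * 1.5 * 45)
= 0.2387 FPU/mL

0.2387 FPU/mL


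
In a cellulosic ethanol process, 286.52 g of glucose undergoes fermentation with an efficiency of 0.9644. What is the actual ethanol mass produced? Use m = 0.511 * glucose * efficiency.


Actual ethanol: m = 0.511 * 286.52 * 0.9644
m = 141.1995 g

141.1995 g


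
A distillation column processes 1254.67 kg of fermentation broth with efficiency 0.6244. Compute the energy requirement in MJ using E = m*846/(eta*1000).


E = m * 846 / (eta * 1000)
= 1254.67 * 846 / (0.6244 * 1000)
= 1699.9533 MJ

1699.9533 MJ


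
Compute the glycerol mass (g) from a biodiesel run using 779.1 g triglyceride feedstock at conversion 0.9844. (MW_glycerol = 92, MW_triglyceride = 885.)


glycerol = oil * conv * (92/885)
= 779.1 * 0.9844 * 92 / 885
= 79.7277 g

79.7277 g


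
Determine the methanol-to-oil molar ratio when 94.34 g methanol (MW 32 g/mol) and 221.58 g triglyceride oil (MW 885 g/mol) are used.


Molar ratio = n_MeOH / n_oil = (MeOH/32) / (oil/885) = (MeOH * 885) / (32 * oil)
= (94.34 * 885) / (32 * 221.58)
= 11.7749

11.7749


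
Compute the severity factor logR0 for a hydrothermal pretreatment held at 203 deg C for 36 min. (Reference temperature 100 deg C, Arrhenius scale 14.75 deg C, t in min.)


logR0 = log10(t * exp((T - 100) / 14.75))
= log10(36 * exp((203 - 100) / 14.75))
= 4.5890

4.5890


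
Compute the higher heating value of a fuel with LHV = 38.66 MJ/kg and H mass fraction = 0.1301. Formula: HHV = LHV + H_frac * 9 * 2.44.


HHV = LHV + H_frac * 9 * 2.44
= 38.66 + 0.1301 * 9 * 2.44
= 41.5170 MJ/kg

41.5170 MJ/kg


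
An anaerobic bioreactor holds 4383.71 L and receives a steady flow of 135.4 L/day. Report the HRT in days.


HRT = V / Q
= 4383.71 / 135.4
= 32.3760 days

32.3760 days


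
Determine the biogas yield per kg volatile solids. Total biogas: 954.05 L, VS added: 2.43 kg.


Y = V / VS
= 954.05 / 2.43
= 392.6132 L/kg VS

392.6132 L/kg VS


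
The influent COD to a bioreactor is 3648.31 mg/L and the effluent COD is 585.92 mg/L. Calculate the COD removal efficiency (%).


eta = (COD_in - COD_out) / COD_in * 100
= (3648.31 - 585.92) / 3648.31 * 100
= 83.9400%

83.9400%


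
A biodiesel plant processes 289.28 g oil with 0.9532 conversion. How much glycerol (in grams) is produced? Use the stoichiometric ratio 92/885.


glycerol = oil * conv * (92/885)
= 289.28 * 0.9532 * 92 / 885
= 28.6647 g

28.6647 g


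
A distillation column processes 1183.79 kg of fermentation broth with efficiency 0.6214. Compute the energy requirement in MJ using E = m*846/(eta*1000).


E = m * 846 / (eta * 1000)
= 1183.79 * 846 / (0.6214 * 1000)
= 1611.6613 MJ

1611.6613 MJ


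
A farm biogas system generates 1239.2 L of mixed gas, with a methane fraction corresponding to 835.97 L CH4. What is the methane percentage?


CH4% = V_CH4 / V_total * 100
= 835.97 / 1239.2 * 100
= 67.4605%

67.4605%


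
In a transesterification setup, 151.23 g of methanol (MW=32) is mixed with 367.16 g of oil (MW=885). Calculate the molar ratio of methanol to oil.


Molar ratio = n_MeOH / n_oil = (MeOH/32) / (oil/885) = (MeOH * 885) / (32 * oil)
= (151.23 * 885) / (32 * 367.16)
= 11.3914

11.3914


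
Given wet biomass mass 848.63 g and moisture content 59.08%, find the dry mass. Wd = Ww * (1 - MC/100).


Wd = Ww * (1 - MC/100)
= 848.63 * (1 - 59.08/100)
= 347.2594 g

347.2594 g


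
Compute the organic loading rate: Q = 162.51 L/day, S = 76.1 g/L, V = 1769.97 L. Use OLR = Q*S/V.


OLR = Q * S / V
= 162.51 * 76.1 / 1769.97
= 6.9871 g/L/day

6.9871 g/L/day


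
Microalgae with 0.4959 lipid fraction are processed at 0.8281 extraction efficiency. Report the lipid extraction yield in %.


Y = lipid_content * extraction_eff * 100
= 0.4959 * 0.8281 * 100
= 41.0655%

41.0655%


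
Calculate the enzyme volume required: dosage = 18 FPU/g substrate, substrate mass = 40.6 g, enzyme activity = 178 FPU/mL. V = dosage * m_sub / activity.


V = dosage * m_sub / activity
V = 18 * 40.6 / 178
V = 4.1056 mL

4.1056 mL


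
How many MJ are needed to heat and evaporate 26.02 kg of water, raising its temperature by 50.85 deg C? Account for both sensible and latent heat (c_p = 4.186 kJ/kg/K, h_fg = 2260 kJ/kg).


E = m_water * (4.186 * dT + 2260) / 1000
= 26.02 * (4.186 * 50.85 + 2260) / 1000
= 64.3438 MJ

64.3438 MJ


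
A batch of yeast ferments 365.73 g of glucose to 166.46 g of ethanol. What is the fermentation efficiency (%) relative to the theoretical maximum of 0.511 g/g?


Fermentation efficiency = (actual / (0.511 * glucose)) * 100
= (166.46 / (0.511 * 365.73)) * 100
= 89.0694%

89.0694%


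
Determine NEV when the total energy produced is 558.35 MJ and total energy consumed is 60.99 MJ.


NEV = E_out - E_in
= 558.35 - 60.99
= 497.3600 MJ

497.3600 MJ


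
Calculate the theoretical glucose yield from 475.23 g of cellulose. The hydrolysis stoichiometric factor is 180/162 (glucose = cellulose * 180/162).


glucose = cellulose * 180/162
= 475.23 * 180/162
= 528.0333 g

528.0333 g


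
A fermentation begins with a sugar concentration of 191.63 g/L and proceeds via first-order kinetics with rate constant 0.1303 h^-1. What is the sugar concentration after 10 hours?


S = S0 * exp(-k * t)
S = 191.63 * exp(-0.1303 * 10)
S = 52.0688 g/L

52.0688 g/L


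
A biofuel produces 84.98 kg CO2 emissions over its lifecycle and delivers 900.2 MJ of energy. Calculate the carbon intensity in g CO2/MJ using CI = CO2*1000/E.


CI = CO2 * 1000 / E
= 84.98 * 1000 / 900.2
= 94.4012 g CO2/MJ

94.4012 g CO2/MJ


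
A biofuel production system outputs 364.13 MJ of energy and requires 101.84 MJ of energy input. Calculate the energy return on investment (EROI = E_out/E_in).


EROI = E_out / E_in
= 364.13 / 101.84
= 3.5755

3.5755


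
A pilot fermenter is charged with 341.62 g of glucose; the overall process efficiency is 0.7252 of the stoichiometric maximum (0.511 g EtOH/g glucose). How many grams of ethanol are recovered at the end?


Actual ethanol: m = 0.511 * 341.62 * 0.7252
m = 126.5966 g

126.5966 g


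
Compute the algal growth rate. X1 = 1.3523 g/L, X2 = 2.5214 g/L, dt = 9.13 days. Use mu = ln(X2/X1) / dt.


mu = ln(X2/X1) / dt
= ln(2.5214/1.3523) / 9.13
= 0.0682 per day

0.0682 per day


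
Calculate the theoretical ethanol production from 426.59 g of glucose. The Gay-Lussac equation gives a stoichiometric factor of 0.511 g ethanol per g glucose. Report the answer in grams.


Theoretical ethanol yield: m_EtOH = 0.511 * m_glucose
m_EtOH = 0.511 * 426.59 = 217.9875 g

217.9875 g


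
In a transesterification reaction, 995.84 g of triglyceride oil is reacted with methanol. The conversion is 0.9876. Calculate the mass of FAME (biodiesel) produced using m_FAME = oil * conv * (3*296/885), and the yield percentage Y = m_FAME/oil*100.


m_FAME = oil * conv * (3 * 296 / 885) = oil * conv * (888/885)
= 995.84 * 0.9876 * 888 / 885
= 986.8255 g
Y = m_FAME / oil * 100 = conv * (888/885) * 100
= 0.9876 * 888 / 885 * 100
= 99.09%

986.8255 g FAME; Y = 99.09%


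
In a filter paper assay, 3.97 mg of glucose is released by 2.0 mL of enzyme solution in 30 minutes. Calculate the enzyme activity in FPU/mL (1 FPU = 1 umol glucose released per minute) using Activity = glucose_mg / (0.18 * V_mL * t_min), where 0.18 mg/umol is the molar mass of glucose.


Activity = glucose_mg / (0.18 mg/umol * V_mL * t_min)
= 3.97 / (0.18 * 2.0 * 30)
= 0.3676 FPU/mL

0.3676 FPU/mL


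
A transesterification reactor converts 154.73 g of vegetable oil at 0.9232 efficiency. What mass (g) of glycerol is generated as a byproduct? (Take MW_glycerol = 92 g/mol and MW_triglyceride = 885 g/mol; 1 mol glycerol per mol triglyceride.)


glycerol = oil * conv * (92/885)
= 154.73 * 0.9232 * 92 / 885
= 14.8496 g

14.8496 g


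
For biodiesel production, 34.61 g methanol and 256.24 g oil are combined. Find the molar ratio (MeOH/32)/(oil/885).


Molar ratio = n_MeOH / n_oil = (MeOH/32) / (oil/885) = (MeOH * 885) / (32 * oil)
= (34.61 * 885) / (32 * 256.24)
= 3.7355

3.7355


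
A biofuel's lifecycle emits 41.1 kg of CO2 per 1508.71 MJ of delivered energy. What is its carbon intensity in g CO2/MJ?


CI = CO2 * 1000 / E
= 41.1 * 1000 / 1508.71
= 27.2418 g CO2/MJ

27.2418 g CO2/MJ


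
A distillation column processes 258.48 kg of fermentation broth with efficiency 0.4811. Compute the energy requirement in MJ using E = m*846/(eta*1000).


E = m * 846 / (eta * 1000)
= 258.48 * 846 / (0.4811 * 1000)
= 454.5294 MJ

454.5294 MJ


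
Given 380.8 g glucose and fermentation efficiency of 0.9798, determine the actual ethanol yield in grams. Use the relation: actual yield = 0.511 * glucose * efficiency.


Actual ethanol: m = 0.511 * 380.8 * 0.9798
m = 190.6581 g

190.6581 g


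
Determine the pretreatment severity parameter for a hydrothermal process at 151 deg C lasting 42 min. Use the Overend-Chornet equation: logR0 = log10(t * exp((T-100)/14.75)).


logR0 = log10(t * exp((T - 100) / 14.75))
= log10(42 * exp((151 - 100) / 14.75))
= 3.1249

3.1249


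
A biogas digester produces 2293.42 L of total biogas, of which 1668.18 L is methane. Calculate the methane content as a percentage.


CH4% = V_CH4 / V_total * 100
= 1668.18 / 2293.42 * 100
= 72.7377%

72.7377%


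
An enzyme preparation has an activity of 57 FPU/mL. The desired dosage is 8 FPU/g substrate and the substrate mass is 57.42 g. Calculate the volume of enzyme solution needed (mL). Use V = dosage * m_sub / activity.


V = dosage * m_sub / activity
V = 8 * 57.42 / 57
V = 8.0589 mL

8.0589 mL


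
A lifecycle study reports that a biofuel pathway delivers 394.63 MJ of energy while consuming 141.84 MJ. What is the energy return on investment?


EROI = E_out / E_in
= 394.63 / 141.84
= 2.7822

2.7822


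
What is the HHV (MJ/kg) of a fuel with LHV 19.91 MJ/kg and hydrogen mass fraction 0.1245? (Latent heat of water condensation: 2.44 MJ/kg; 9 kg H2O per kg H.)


HHV = LHV + H_frac * 9 * 2.44
= 19.91 + 0.1245 * 9 * 2.44
= 22.6440 MJ/kg

22.6440 MJ/kg


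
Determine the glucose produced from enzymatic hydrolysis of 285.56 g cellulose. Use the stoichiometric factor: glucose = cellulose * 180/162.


glucose = cellulose * 180/162
= 285.56 * 180/162
= 317.2889 g

317.2889 g


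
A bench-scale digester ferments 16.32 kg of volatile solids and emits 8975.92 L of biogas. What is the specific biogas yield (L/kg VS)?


Y = V / VS
= 8975.92 / 16.32
= 549.9951 L/kg VS

549.9951 L/kg VS


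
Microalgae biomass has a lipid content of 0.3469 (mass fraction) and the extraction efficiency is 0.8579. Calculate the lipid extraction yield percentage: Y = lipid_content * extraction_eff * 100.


Y = lipid_content * extraction_eff * 100
= 0.3469 * 0.8579 * 100
= 29.7606%

29.7606%


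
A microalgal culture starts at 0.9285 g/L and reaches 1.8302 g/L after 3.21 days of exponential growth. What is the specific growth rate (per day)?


mu = ln(X2/X1) / dt
= ln(1.8302/0.9285) / 3.21
= 0.2114 per day

0.2114 per day


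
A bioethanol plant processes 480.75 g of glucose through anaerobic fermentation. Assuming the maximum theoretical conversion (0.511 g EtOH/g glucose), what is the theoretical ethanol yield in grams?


Theoretical ethanol yield: m_EtOH = 0.511 * m_glucose
m_EtOH = 0.511 * 480.75 = 245.6633 g

245.6633 g


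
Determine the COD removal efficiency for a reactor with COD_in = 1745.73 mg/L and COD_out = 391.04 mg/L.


eta = (COD_in - COD_out) / COD_in * 100
= (1745.73 - 391.04) / 1745.73 * 100
= 77.6002%

77.6002%


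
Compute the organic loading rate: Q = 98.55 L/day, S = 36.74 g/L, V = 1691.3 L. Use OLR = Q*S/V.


OLR = Q * S / V
= 98.55 * 36.74 / 1691.3
= 2.1408 g/L/day

2.1408 g/L/day


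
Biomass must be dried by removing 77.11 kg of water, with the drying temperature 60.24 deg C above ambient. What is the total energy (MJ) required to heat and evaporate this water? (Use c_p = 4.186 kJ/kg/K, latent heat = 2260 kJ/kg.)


E = m_water * (4.186 * dT + 2260) / 1000
= 77.11 * (4.186 * 60.24 + 2260) / 1000
= 193.7130 MJ

193.7130 MJ


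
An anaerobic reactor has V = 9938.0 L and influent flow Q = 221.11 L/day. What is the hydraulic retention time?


HRT = V / Q
= 9938.0 / 221.11
= 44.9460 days

44.9460 days


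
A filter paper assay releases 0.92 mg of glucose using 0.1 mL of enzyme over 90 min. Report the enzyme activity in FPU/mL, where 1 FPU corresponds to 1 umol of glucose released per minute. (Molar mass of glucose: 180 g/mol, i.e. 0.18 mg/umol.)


Activity = glucose_mg / (0.18 mg/umol * V_mL * t_min)
= 0.92 / (0.18 * 0.1 * 90)
= 0.5679 FPU/mL

0.5679 FPU/mL


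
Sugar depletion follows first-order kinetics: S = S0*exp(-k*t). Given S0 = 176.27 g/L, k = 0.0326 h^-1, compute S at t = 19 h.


S = S0 * exp(-k * t)
S = 176.27 * exp(-0.0326 * 19)
S = 94.8804 g/L

94.8804 g/L


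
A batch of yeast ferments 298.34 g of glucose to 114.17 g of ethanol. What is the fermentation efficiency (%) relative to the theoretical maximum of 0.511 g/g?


Fermentation efficiency = (actual / (0.511 * glucose)) * 100
= (114.17 / (0.511 * 298.34)) * 100
= 74.8893%

74.8893%


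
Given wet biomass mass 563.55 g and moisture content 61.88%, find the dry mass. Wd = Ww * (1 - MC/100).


Wd = Ww * (1 - MC/100)
= 563.55 * (1 - 61.88/100)
= 214.8253 g

214.8253 g


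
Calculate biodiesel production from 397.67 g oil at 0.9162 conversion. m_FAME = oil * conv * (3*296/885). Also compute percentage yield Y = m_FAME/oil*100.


m_FAME = oil * conv * (3 * 296 / 885) = oil * conv * (888/885)
= 397.67 * 0.9162 * 888 / 885
= 365.5803 g
Y = m_FAME / oil * 100 = conv * (888/885) * 100
= 0.9162 * 888 / 885 * 100
= 91.93%

365.5803 g FAME; Y = 91.93%


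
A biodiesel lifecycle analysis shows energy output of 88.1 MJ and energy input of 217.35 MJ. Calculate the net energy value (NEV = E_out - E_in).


NEV = E_out - E_in
= 88.1 - 217.35
= -129.2500 MJ

-129.2500 MJ


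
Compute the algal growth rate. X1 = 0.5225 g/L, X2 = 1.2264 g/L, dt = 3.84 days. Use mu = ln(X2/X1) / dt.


mu = ln(X2/X1) / dt
= ln(1.2264/0.5225) / 3.84
= 0.2222 per day

0.2222 per day


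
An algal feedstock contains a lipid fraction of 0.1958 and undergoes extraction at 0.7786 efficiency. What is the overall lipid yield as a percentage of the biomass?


Y = lipid_content * extraction_eff * 100
= 0.1958 * 0.7786 * 100
= 15.2450%

15.2450%


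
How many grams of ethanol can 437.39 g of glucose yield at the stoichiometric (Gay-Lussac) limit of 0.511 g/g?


Theoretical ethanol yield: m_EtOH = 0.511 * m_glucose
m_EtOH = 0.511 * 437.39 = 223.5063 g

223.5063 g


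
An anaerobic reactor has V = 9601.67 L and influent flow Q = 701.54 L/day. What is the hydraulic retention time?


HRT = V / Q
= 9601.67 / 701.54
= 13.6866 days

13.6866 days


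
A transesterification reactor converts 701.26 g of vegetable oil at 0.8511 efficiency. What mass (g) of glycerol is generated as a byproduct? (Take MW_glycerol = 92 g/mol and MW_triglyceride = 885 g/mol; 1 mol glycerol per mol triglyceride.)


glycerol = oil * conv * (92/885)
= 701.26 * 0.8511 * 92 / 885
= 62.0446 g

62.0446 g


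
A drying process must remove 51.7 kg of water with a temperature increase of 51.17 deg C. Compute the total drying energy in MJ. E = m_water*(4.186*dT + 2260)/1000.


E = m_water * (4.186 * dT + 2260) / 1000
= 51.7 * (4.186 * 51.17 + 2260) / 1000
= 127.9160 MJ

127.9160 MJ


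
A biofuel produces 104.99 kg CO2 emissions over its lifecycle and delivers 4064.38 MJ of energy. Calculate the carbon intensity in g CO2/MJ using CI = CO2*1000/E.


CI = CO2 * 1000 / E
= 104.99 * 1000 / 4064.38
= 25.8317 g CO2/MJ

25.8317 g CO2/MJ


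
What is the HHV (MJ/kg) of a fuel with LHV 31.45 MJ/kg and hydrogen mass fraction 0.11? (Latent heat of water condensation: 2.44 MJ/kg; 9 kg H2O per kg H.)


HHV = LHV + H_frac * 9 * 2.44
= 31.45 + 0.11 * 9 * 2.44
= 33.8656 MJ/kg

33.8656 MJ/kg


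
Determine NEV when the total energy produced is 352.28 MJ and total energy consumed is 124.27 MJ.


NEV = E_out - E_in
= 352.28 - 124.27
= 228.0100 MJ

228.0100 MJ


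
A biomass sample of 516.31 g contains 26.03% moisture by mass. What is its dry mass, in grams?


Wd = Ww * (1 - MC/100)
= 516.31 * (1 - 26.03/100)
= 381.9145 g

381.9145 g


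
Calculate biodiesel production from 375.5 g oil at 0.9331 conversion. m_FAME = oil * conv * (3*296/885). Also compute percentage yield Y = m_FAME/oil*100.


m_FAME = oil * conv * (3 * 296 / 885) = oil * conv * (888/885)
= 375.5 * 0.9331 * 888 / 885
= 351.5668 g
Y = m_FAME / oil * 100 = conv * (888/885) * 100
= 0.9331 * 888 / 885 * 100
= 93.63%

351.5668 g FAME; Y = 93.63%


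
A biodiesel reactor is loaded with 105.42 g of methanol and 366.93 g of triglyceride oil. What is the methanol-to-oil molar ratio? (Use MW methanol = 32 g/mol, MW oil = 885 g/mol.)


Molar ratio = n_MeOH / n_oil = (MeOH/32) / (oil/885) = (MeOH * 885) / (32 * oil)
= (105.42 * 885) / (32 * 366.93)
= 7.9457

7.9457


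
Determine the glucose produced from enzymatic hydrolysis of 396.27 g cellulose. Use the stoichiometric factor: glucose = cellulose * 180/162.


glucose = cellulose * 180/162
= 396.27 * 180/162
= 440.3000 g

440.3000 g


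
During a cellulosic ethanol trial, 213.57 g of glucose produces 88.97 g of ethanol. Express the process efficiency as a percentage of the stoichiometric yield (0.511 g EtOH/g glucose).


Fermentation efficiency = (actual / (0.511 * glucose)) * 100
= (88.97 / (0.511 * 213.57)) * 100
= 81.5234%

81.5234%


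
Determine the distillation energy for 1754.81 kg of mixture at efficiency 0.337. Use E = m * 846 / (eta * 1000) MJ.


E = m * 846 / (eta * 1000)
= 1754.81 * 846 / (0.337 * 1000)
= 4405.2500 MJ

4405.2500 MJ


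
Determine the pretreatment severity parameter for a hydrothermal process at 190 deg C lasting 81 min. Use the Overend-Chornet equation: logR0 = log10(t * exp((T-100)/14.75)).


logR0 = log10(t * exp((T - 100) / 14.75))
= log10(81 * exp((190 - 100) / 14.75))
= 4.5584

4.5584


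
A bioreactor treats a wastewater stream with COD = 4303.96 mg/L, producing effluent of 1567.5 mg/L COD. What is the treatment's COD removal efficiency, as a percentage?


eta = (COD_in - COD_out) / COD_in * 100
= (4303.96 - 1567.5) / 4303.96 * 100
= 63.5801%

63.5801%


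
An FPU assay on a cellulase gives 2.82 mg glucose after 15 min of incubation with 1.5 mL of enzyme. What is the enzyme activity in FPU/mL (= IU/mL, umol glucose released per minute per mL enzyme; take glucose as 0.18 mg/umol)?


Activity = glucose_mg / (0.18 mg/umol * V_mL * t_min)
= 2.82 / (0.18 * 1.5 * 15)
= 0.6963 FPU/mL

0.6963 FPU/mL


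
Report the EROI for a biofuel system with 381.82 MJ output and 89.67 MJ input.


EROI = E_out / E_in
= 381.82 / 89.67
= 4.2581

4.2581


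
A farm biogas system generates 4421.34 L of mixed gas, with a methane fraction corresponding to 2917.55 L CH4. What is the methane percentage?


CH4% = V_CH4 / V_total * 100
= 2917.55 / 4421.34 * 100
= 65.9879%

65.9879%


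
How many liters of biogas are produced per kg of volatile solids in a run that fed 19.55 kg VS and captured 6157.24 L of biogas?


Y = V / VS
= 6157.24 / 19.55
= 314.9483 L/kg VS

314.9483 L/kg VS


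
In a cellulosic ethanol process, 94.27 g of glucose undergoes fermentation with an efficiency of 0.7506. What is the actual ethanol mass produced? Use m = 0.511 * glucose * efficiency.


Actual ethanol: m = 0.511 * 94.27 * 0.7506
m = 36.1579 g

36.1579 g


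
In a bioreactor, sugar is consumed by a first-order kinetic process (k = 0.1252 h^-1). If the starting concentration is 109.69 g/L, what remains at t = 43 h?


S = S0 * exp(-k * t)
S = 109.69 * exp(-0.1252 * 43)
S = 0.5036 g/L

0.5036 g/L


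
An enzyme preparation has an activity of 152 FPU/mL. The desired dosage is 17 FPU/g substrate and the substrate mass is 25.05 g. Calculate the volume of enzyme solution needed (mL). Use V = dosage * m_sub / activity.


V = dosage * m_sub / activity
V = 17 * 25.05 / 152
V = 2.8016 mL

2.8016 mL


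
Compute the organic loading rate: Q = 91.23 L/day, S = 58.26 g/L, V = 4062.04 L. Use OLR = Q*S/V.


OLR = Q * S / V
= 91.23 * 58.26 / 4062.04
= 1.3085 g/L/day

1.3085 g/L/day


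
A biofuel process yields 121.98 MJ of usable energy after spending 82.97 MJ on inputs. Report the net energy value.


NEV = E_out - E_in
= 121.98 - 82.97
= 39.0100 MJ

39.0100 MJ


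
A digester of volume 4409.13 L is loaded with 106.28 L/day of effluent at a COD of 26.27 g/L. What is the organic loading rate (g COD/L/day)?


OLR = Q * S / V
= 106.28 * 26.27 / 4409.13
= 0.6332 g/L/day

0.6332 g/L/day


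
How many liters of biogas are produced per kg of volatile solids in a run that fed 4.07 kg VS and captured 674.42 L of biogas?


Y = V / VS
= 674.42 / 4.07
= 165.7052 L/kg VS

165.7052 L/kg VS


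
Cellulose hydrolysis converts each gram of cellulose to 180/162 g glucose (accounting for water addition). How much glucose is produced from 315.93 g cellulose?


glucose = cellulose * 180/162
= 315.93 * 180/162
= 351.0333 g

351.0333 g


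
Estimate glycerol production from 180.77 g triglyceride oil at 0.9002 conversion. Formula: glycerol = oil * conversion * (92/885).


glycerol = oil * conv * (92/885)
= 180.77 * 0.9002 * 92 / 885
= 16.9165 g

16.9165 g


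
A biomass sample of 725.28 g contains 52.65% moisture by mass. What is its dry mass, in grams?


Wd = Ww * (1 - MC/100)
= 725.28 * (1 - 52.65/100)
= 343.4201 g

343.4201 g


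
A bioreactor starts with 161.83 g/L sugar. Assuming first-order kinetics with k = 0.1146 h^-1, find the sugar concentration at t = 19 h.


S = S0 * exp(-k * t)
S = 161.83 * exp(-0.1146 * 19)
S = 18.3411 g/L

18.3411 g/L


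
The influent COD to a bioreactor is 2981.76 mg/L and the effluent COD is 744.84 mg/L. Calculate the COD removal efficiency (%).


eta = (COD_in - COD_out) / COD_in * 100
= (2981.76 - 744.84) / 2981.76 * 100
= 75.0201%

75.0201%


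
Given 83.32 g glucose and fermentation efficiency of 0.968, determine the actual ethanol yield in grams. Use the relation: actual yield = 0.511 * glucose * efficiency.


Actual ethanol: m = 0.511 * 83.32 * 0.968
m = 41.2141 g

41.2141 g


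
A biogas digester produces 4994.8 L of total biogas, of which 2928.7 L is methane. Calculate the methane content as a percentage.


CH4% = V_CH4 / V_total * 100
= 2928.7 / 4994.8 * 100
= 58.6350%

58.6350%


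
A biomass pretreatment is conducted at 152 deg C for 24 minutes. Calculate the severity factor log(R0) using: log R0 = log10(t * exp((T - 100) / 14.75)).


logR0 = log10(t * exp((T - 100) / 14.75))
= log10(24 * exp((152 - 100) / 14.75))
= 2.9113

2.9113


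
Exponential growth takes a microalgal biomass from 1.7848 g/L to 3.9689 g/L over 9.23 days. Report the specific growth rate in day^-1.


mu = ln(X2/X1) / dt
= ln(3.9689/1.7848) / 9.23
= 0.0866 per day

0.0866 per day


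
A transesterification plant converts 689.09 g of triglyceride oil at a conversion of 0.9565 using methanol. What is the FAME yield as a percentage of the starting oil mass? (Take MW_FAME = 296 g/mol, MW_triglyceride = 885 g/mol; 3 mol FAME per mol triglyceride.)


m_FAME = oil * conv * (3 * 296 / 885) = oil * conv * (888/885)
= 689.09 * 0.9565 * 888 / 885
= 661.3489 g
Y = m_FAME / oil * 100 = conv * (888/885) * 100
= 0.9565 * 888 / 885 * 100
= 95.97%

95.97%


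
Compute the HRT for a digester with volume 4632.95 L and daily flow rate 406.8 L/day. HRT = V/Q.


HRT = V / Q
= 4632.95 / 406.8
= 11.3888 days

11.3888 days


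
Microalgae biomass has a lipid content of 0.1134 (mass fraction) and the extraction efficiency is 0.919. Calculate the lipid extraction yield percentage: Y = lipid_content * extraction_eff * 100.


Y = lipid_content * extraction_eff * 100
= 0.1134 * 0.919 * 100
= 10.4215%

10.4215%


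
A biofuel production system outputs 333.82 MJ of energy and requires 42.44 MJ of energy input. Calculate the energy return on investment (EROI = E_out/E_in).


EROI = E_out / E_in
= 333.82 / 42.44
= 7.8657

7.8657


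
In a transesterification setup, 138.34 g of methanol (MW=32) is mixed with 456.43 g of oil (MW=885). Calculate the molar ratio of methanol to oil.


Molar ratio = n_MeOH / n_oil = (MeOH/32) / (oil/885) = (MeOH * 885) / (32 * oil)
= (138.34 * 885) / (32 * 456.43)
= 8.3824

8.3824


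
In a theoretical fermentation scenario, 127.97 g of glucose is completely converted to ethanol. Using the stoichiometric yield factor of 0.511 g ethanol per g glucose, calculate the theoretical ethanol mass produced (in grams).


Theoretical ethanol yield: m_EtOH = 0.511 * m_glucose
m_EtOH = 0.511 * 127.97 = 65.3927 g

65.3927 g


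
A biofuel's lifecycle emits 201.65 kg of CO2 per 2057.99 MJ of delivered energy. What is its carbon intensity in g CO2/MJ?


CI = CO2 * 1000 / E
= 201.65 * 1000 / 2057.99
= 97.9840 g CO2/MJ

97.9840 g CO2/MJ


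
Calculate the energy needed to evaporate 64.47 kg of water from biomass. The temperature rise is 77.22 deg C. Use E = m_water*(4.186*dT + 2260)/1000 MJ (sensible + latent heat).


E = m_water * (4.186 * dT + 2260) / 1000
= 64.47 * (4.186 * 77.22 + 2260) / 1000
= 166.5417 MJ

166.5417 MJ


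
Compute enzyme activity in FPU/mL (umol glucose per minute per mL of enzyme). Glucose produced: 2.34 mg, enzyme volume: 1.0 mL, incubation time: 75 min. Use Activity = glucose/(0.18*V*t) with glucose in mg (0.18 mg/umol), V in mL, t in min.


Activity = glucose_mg / (0.18 mg/umol * V_mL * t_min)
= 2.34 / (0.18 * 1.0 * 75)
= 0.1733 FPU/mL

0.1733 FPU/mL


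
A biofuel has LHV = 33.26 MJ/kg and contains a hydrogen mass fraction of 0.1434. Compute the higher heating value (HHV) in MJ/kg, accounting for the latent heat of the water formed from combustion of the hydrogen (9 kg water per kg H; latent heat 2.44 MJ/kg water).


HHV = LHV + H_frac * 9 * 2.44
= 33.26 + 0.1434 * 9 * 2.44
= 36.4091 MJ/kg

36.4091 MJ/kg


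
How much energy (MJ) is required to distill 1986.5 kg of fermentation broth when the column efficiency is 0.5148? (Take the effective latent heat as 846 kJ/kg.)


E = m * 846 / (eta * 1000)
= 1986.5 * 846 / (0.5148 * 1000)
= 3264.5280 MJ

3264.5280 MJ


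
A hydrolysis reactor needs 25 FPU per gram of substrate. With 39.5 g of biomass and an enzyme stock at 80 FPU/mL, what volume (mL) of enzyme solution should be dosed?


V = dosage * m_sub / activity
V = 25 * 39.5 / 80
V = 12.3438 mL

12.3438 mL


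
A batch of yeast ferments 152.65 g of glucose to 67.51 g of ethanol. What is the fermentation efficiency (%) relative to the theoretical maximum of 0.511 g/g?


Fermentation efficiency = (actual / (0.511 * glucose)) * 100
= (67.51 / (0.511 * 152.65)) * 100
= 86.5467%

86.5467%


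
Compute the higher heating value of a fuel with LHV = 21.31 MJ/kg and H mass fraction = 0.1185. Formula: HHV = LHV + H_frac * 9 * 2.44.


HHV = LHV + H_frac * 9 * 2.44
= 21.31 + 0.1185 * 9 * 2.44
= 23.9123 MJ/kg

23.9123 MJ/kg


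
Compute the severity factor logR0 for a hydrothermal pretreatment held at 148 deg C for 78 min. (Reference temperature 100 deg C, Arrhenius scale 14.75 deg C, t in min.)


logR0 = log10(t * exp((T - 100) / 14.75))
= log10(78 * exp((148 - 100) / 14.75))
= 3.3054

3.3054


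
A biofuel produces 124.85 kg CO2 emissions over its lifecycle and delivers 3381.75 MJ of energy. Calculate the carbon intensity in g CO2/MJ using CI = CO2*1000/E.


CI = CO2 * 1000 / E
= 124.85 * 1000 / 3381.75
= 36.9188 g CO2/MJ

36.9188 g CO2/MJ


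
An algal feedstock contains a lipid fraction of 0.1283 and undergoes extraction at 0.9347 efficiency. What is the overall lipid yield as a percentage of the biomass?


Y = lipid_content * extraction_eff * 100
= 0.1283 * 0.9347 * 100
= 11.9922%

11.9922%


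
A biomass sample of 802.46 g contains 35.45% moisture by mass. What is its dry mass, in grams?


Wd = Ww * (1 - MC/100)
= 802.46 * (1 - 35.45/100)
= 517.9879 g

517.9879 g


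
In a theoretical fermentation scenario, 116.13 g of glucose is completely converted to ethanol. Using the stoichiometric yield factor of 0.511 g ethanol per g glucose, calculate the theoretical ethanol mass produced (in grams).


Theoretical ethanol yield: m_EtOH = 0.511 * m_glucose
m_EtOH = 0.511 * 116.13 = 59.3424 g

59.3424 g


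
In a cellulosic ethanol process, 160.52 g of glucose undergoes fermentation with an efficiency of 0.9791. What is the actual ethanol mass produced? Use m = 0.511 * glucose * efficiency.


Actual ethanol: m = 0.511 * 160.52 * 0.9791
m = 80.3114 g

80.3114 g


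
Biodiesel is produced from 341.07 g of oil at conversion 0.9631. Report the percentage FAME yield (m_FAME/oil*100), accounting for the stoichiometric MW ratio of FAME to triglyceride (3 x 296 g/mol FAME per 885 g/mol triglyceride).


m_FAME = oil * conv * (3 * 296 / 885) = oil * conv * (888/885)
= 341.07 * 0.9631 * 888 / 885
= 329.5980 g
Y = m_FAME / oil * 100 = conv * (888/885) * 100
= 0.9631 * 888 / 885 * 100
= 96.64%

96.64%


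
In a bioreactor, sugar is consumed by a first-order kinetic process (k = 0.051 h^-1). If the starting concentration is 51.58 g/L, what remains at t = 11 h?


S = S0 * exp(-k * t)
S = 51.58 * exp(-0.051 * 11)
S = 29.4335 g/L

29.4335 g/L


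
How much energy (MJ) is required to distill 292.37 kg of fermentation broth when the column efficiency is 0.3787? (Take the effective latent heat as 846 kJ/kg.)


E = m * 846 / (eta * 1000)
= 292.37 * 846 / (0.3787 * 1000)
= 653.1424 MJ

653.1424 MJ


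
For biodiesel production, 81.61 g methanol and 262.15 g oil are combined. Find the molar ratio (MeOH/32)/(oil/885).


Molar ratio = n_MeOH / n_oil = (MeOH/32) / (oil/885) = (MeOH * 885) / (32 * oil)
= (81.61 * 885) / (32 * 262.15)
= 8.6097

8.6097


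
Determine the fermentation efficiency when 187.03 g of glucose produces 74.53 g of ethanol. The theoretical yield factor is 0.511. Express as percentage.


Fermentation efficiency = (actual / (0.511 * glucose)) * 100
= (74.53 / (0.511 * 187.03)) * 100
= 77.9828%

77.9828%


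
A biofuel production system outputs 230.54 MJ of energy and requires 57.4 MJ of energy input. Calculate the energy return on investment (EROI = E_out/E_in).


EROI = E_out / E_in
= 230.54 / 57.4
= 4.0164

4.0164


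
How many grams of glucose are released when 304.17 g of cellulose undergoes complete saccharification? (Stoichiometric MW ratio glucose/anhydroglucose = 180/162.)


glucose = cellulose * 180/162
= 304.17 * 180/162
= 337.9667 g

337.9667 g


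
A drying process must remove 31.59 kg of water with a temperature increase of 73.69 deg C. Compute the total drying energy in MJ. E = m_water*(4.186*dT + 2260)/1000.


E = m_water * (4.186 * dT + 2260) / 1000
= 31.59 * (4.186 * 73.69 + 2260) / 1000
= 81.1379 MJ

81.1379 MJ


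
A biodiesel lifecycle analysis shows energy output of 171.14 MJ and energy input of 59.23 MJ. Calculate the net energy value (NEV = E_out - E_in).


NEV = E_out - E_in
= 171.14 - 59.23
= 111.9100 MJ

111.9100 MJ


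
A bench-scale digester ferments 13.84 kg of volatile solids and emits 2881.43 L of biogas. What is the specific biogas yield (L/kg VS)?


Y = V / VS
= 2881.43 / 13.84
= 208.1958 L/kg VS

208.1958 L/kg VS


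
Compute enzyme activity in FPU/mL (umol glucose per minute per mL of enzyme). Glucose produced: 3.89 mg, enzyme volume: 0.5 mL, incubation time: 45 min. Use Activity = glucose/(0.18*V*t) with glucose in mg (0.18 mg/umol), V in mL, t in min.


Activity = glucose_mg / (0.18 mg/umol * V_mL * t_min)
= 3.89 / (0.18 * 0.5 * 45)
= 0.9605 FPU/mL

0.9605 FPU/mL


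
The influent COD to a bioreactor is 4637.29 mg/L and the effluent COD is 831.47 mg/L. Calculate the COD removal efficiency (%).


eta = (COD_in - COD_out) / COD_in * 100
= (4637.29 - 831.47) / 4637.29 * 100
= 82.0699%

82.0699%


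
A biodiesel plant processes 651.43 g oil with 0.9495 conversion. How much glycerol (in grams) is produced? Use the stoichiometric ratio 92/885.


glycerol = oil * conv * (92/885)
= 651.43 * 0.9495 * 92 / 885
= 64.2995 g

64.2995 g


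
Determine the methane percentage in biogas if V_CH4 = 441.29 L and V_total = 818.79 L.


CH4% = V_CH4 / V_total * 100
= 441.29 / 818.79 * 100
= 53.8954%

53.8954%


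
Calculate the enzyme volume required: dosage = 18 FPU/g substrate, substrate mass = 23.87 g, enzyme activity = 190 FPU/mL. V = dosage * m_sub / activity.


V = dosage * m_sub / activity
V = 18 * 23.87 / 190
V = 2.2614 mL

2.2614 mL


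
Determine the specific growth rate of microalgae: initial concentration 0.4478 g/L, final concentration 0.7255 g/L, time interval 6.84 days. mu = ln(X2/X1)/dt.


mu = ln(X2/X1) / dt
= ln(0.7255/0.4478) / 6.84
= 0.0705 per day

0.0705 per day


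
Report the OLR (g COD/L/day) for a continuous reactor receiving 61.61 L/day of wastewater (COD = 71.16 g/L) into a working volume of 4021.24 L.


OLR = Q * S / V
= 61.61 * 71.16 / 4021.24
= 1.0903 g/L/day

1.0903 g/L/day


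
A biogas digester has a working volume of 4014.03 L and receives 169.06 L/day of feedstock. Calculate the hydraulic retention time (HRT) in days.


HRT = V / Q
= 4014.03 / 169.06
= 23.7432 days

23.7432 days
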